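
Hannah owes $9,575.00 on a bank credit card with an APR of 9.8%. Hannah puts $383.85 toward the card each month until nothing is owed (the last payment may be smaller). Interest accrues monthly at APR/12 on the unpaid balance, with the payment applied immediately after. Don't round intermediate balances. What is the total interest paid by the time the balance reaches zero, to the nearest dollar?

Monthly rate r = 9.8%/12 = 0.816667% = 0.00816667.
Payoff takes n = ⌈−ln(1 − rB₀/P)/ln(1+r)⌉ = ⌈28.007⌉ = 29 payments; the last is $2.82.
Total paid = 28·$383.85 + $2.82 = $10,750.62.
Total interest = total paid − principal = $10,750.62 − $9,575.00 = $1,175.62.

$1,176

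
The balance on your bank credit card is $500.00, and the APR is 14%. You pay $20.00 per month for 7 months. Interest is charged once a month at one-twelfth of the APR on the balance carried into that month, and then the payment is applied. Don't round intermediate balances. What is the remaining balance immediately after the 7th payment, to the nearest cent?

$397.29

Monthly rate r = 14%/12 = 1.16667% = 0.0116667.
Each month: B ← B·(1+r) − $20.00.
Month 1: interest $5.83; balance after payment $485.83.
Month 2: interest $5.67; balance after payment $471.50.
Month 3: interest $5.50; balance after payment $457.00.
Month 4: interest $5.33; balance after payment $442.33.
Month 5: interest $5.16; balance after payment $427.49.
Month 6: interest $4.99; balance after payment $412.48.
Month 7: interest $4.81; balance after payment $397.29.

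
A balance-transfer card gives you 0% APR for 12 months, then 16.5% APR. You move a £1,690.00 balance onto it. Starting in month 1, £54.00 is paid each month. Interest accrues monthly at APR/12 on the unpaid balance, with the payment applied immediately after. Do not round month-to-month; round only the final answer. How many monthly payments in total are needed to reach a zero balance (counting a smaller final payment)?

Promo months 1–12 at r₀ = 0%/12 = 0; months 13+ at r₁ = 16.5%/12 = 0.01375.
After month 12 (no interest yet): B = £1,690.00 − 12·£54.00 = £1,042.00.
Then at r₁ with £54.00/mo: n₂ = −ln(1 − r₁·B/P)/ln(1+r₁) ≈ 22.58 → 23 more payments.

35 payments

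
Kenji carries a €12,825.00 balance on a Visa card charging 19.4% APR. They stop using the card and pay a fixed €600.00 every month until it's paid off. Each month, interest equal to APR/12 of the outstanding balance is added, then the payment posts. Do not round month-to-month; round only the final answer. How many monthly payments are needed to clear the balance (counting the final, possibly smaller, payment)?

27 payments

Monthly rate r = 19.4%/12 = 1.61667% = 0.0161667.
Recurrence: B ← B·(1+r) − €600.00.
Month 1: interest €207.34; balance after payment €12,432.34.
Month 2: interest €200.99; balance after payment €12,033.33.
Closed form: n = −ln(1 − rB₀/P)/ln(1+r) = −ln(0.65444)/ln(1.01617) ≈ 26.437, so the balance reaches zero during payment 27.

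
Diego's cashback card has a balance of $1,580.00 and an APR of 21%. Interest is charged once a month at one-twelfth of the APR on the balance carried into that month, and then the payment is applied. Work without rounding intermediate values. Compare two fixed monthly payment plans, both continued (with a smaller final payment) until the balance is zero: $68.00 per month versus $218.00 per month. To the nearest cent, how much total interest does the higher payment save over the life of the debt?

$341.17

Monthly rate r = 21%/12 = 1.75% = 0.0175.
At $68.00/mo: n = ⌈−ln(1 − rB₀/P)/ln(1+r)⌉ = 31 payments (last $5.76); total interest = total paid − $1,580.00 = $465.76.
At $218.00/mo: 8 payments (last $178.59); total interest $124.59.
Interest saved = $465.76 − $124.59 = $341.17.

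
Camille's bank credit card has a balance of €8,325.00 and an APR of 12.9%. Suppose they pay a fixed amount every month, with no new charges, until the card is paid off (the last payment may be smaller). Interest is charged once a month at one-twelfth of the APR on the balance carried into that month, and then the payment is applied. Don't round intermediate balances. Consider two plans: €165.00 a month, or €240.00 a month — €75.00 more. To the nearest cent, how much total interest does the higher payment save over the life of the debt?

€1,589.04

Monthly rate r = 12.9%/12 = 1.075% = 0.01075.
At €165.00/mo: n = ⌈−ln(1 − rB₀/P)/ln(1+r)⌉ = 74 payments (last €18.11); total interest = total paid − €8,325.00 = €3,738.11.
At €240.00/mo: 44 payments (last €154.07); total interest €2,149.07.
Interest saved = €3,738.11 − €2,149.07 = €1,589.04.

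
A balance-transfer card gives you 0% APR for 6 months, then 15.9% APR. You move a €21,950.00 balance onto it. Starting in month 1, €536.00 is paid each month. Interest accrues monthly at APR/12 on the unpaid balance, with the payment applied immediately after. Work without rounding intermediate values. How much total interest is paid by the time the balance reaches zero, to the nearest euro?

€6,593

Promo months 1–6 at r₀ = 0%/12 = 0; months 7+ at r₁ = 15.9%/12 = 0.01325.
After month 6 (no interest yet): B = €21,950.00 − 6·€536.00 = €18,734.00.
Then at r₁ with €536.00/mo: n₂ = −ln(1 − r₁·B/P)/ln(1+r₁) ≈ 47.25 → 48 more payments.
Total paid = 53·€536.00 + €134.90 = €28,542.90; interest = €28,542.90 − €21,950.00 = €6,592.90.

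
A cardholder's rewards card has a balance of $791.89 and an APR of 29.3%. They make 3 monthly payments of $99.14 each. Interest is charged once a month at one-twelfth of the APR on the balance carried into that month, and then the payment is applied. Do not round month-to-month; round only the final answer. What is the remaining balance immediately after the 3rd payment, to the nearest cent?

$546.58

Monthly rate r = 29.3%/12 = 2.44167% = 0.0244167.
Each month: B ← B·(1+r) − $99.14.
Month 1: interest $19.34; balance after payment $712.09.
Month 2: interest $17.39; balance after payment $630.33.
Month 3: interest $15.39; balance after payment $546.58.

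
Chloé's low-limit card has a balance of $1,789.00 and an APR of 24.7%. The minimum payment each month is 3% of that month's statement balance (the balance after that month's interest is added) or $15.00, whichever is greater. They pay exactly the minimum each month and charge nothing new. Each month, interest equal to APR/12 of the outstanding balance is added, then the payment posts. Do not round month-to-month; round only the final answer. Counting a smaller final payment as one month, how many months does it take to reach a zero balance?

184 months

Monthly rate r = 24.7%/12 = 2.05833% = 0.0205833.
While 3% of the post-interest balance exceeds $15.00, each month B ← (B·(1+r))·(1 − 0.03), i.e. B shrinks by the factor (1+r)·0.97 = 0.98997.
This holds for months 1–129. Entering month 130 the balance is $487.10; 3% of the post-interest balance is now below $15.00, so the flat $15.00 minimum applies from here.
From month 130 a fixed $15.00 at rate r clears $487.10 in 55 more payments. Total: 129 + 55 = 184 months.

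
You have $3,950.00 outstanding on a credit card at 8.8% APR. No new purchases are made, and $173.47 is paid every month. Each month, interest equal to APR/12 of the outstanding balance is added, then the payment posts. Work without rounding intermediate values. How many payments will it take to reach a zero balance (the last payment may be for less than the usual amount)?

Monthly rate r = 8.8%/12 = 0.733333% = 0.00733333.
Recurrence: B ← B·(1+r) − $173.47.
Month 1: interest $28.97; balance after payment $3,805.50.
Month 2: interest $27.91; balance after payment $3,659.93.
Closed form: n = −ln(1 − rB₀/P)/ln(1+r) = −ln(0.83302)/ln(1.00733) ≈ 25.005, so the balance reaches zero during payment 26.

26 payments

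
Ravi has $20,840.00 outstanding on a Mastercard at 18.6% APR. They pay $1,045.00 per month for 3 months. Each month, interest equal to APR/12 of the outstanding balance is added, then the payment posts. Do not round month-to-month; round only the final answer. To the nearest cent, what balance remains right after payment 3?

$18,640.31

Monthly rate r = 18.6%/12 = 1.55% = 0.0155.
Each month: B ← B·(1+r) − $1,045.00.
Month 1: interest $323.02; balance after payment $20,118.02.
Month 2: interest $311.83; balance after payment $19,384.85.
Month 3: interest $300.47; balance after payment $18,640.31.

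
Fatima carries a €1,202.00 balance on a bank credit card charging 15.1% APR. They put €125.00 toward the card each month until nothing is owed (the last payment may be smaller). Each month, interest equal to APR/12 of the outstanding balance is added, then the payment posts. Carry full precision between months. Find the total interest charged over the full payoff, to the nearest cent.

Monthly rate r = 15.1%/12 = 1.25833% = 0.0125833.
Payoff takes n = ⌈−ln(1 − rB₀/P)/ln(1+r)⌉ = ⌈10.314⌉ = 11 payments; the last is €39.39.
Total paid = 10·€125.00 + €39.39 = €1,289.39.
Total interest = total paid − principal = €1,289.39 − €1,202.00 = €87.39.

€87.39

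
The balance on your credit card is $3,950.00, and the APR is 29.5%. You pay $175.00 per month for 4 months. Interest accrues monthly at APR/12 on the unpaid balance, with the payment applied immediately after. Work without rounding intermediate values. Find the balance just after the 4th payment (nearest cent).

$3,626.74

Monthly rate r = 29.5%/12 = 2.45833% = 0.0245833.
Each month: B ← B·(1+r) − $175.00.
Month 1: interest $97.10; balance after payment $3,872.10.
Month 2: interest $95.19; balance after payment $3,792.29.
Month 3: interest $93.23; balance after payment $3,710.52.
Month 4: interest $91.22; balance after payment $3,626.74.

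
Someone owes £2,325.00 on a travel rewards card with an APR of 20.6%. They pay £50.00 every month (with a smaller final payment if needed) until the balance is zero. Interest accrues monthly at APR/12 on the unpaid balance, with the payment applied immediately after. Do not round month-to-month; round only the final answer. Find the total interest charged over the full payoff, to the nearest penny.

£2,377.23

Monthly rate r = 20.6%/12 = 1.71667% = 0.0171667.
Payoff takes n = ⌈−ln(1 − rB₀/P)/ln(1+r)⌉ = ⌈94.044⌉ = 95 payments; the last is £2.23.
Total paid = 94·£50.00 + £2.23 = £4,702.23.
Total interest = total paid − principal = £4,702.23 − £2,325.00 = £2,377.23.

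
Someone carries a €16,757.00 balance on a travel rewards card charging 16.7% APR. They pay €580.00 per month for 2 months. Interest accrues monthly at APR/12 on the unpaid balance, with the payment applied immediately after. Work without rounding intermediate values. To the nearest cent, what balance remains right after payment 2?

€16,058.58

Monthly rate r = 16.7%/12 = 1.39167% = 0.0139167.
Each month: B ← B·(1+r) − €580.00.
Month 1: interest €233.20; balance after payment €16,410.20.
Month 2: interest €228.38; balance after payment €16,058.58.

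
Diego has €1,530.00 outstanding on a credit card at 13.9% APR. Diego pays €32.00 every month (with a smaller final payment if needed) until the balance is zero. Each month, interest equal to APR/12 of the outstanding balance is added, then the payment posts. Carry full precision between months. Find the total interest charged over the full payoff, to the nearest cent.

€712.45

Monthly rate r = 13.9%/12 = 1.15833% = 0.0115833.
Payoff takes n = ⌈−ln(1 − rB₀/P)/ln(1+r)⌉ = ⌈70.076⌉ = 71 payments; the last is €2.45.
Total paid = 70·€32.00 + €2.45 = €2,242.45.
Total interest = total paid − principal = €2,242.45 − €1,530.00 = €712.45.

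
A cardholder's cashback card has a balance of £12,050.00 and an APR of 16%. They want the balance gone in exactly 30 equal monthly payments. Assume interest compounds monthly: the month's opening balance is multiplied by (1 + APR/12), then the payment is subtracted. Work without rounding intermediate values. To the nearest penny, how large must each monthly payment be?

£489.98

Monthly rate r = 16%/12 = 1.33333% = 0.0133333.
Level-payment amortization: P = B₀·r / (1 − (1+r)^(−n)) = 12050.00·0.0133333 / (1 − 1.01333^(−30)).
Denominator 1 − (1+r)^(−30) = 0.327905822.
P = 160.667 / 0.327905822 ≈ 489.98.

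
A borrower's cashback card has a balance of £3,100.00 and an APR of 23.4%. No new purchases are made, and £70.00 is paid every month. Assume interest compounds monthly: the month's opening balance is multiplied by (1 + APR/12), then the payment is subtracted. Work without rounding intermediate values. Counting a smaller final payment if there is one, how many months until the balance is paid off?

104 payments

Monthly rate r = 23.4%/12 = 1.95% = 0.0195.
Recurrence: B ← B·(1+r) − £70.00.
Month 1: interest £60.45; balance after payment £3,090.45.
Month 2: interest £60.26; balance after payment £3,080.71.
Closed form: n = −ln(1 − rB₀/P)/ln(1+r) = −ln(0.13643)/ln(1.0195) ≈ 103.144, so the balance reaches zero during payment 104.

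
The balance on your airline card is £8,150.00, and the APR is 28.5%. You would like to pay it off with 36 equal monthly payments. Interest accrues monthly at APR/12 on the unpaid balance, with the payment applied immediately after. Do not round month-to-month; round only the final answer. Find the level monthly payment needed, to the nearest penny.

£339.32

Monthly rate r = 28.5%/12 = 2.375% = 0.02375.
Level-payment amortization: P = B₀·r / (1 − (1+r)^(−n)) = 8150.00·0.02375 / (1 − 1.02375^(−36)).
Denominator 1 − (1+r)^(−36) = 0.570444713.
P = 193.562 / 0.570444713 ≈ 339.32.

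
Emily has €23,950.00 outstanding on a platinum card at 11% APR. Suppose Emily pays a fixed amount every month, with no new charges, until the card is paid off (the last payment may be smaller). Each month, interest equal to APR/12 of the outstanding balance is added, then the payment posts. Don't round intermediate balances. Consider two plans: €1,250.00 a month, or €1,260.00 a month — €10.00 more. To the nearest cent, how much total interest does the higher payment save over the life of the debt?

Monthly rate r = 11%/12 = 0.916667% = 0.00916667.
At €1,250.00/mo: n = ⌈−ln(1 − rB₀/P)/ln(1+r)⌉ = 22 payments (last €208.57); total interest = total paid − €23,950.00 = €2,508.57.
At €1,260.00/mo: 21 payments (last €1,236.26); total interest €2,486.26.
Interest saved = €2,508.57 − €2,486.26 = €22.31.

€22.31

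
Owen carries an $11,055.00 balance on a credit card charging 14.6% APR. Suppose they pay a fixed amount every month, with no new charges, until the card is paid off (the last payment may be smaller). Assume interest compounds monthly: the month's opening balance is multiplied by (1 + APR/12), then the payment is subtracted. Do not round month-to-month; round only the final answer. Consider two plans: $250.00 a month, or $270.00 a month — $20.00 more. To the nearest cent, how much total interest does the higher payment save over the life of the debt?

Monthly rate r = 14.6%/12 = 1.21667% = 0.0121667.
At $250.00/mo: n = ⌈−ln(1 − rB₀/P)/ln(1+r)⌉ = 64 payments (last $213.89); total interest = total paid − $11,055.00 = $4,908.89.
At $270.00/mo: 58 payments (last $3.45); total interest $4,338.45.
Interest saved = $4,908.89 − $4,338.45 = $570.44.

$570.44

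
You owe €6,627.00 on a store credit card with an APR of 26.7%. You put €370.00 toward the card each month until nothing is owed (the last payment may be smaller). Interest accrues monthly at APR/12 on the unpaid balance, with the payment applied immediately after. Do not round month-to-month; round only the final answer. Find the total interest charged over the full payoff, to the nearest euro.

Monthly rate r = 26.7%/12 = 2.225% = 0.02225.
Payoff takes n = ⌈−ln(1 − rB₀/P)/ln(1+r)⌉ = ⌈23.101⌉ = 24 payments; the last is €37.61.
Total paid = 23·€370.00 + €37.61 = €8,547.61.
Total interest = total paid − principal = €8,547.61 − €6,627.00 = €1,920.61.

€1,921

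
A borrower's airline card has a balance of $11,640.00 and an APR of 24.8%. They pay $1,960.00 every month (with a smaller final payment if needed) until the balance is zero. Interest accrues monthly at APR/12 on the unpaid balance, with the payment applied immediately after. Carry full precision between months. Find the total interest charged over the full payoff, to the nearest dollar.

$911

Monthly rate r = 24.8%/12 = 2.06667% = 0.0206667.
Payoff takes n = ⌈−ln(1 − rB₀/P)/ln(1+r)⌉ = ⌈6.401⌉ = 7 payments; the last is $791.44.
Total paid = 6·$1,960.00 + $791.44 = $12,551.44.
Total interest = total paid − principal = $12,551.44 − $11,640.00 = $911.44.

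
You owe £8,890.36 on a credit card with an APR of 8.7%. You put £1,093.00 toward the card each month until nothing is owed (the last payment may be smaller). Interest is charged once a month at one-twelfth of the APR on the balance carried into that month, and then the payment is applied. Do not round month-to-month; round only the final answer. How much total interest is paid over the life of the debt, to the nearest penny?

Monthly rate r = 8.7%/12 = 0.725% = 0.00725.
Payoff takes n = ⌈−ln(1 − rB₀/P)/ln(1+r)⌉ = ⌈8.414⌉ = 9 payments; the last is £453.41.
Total paid = 8·£1,093.00 + £453.41 = £9,197.41.
Total interest = total paid − principal = £9,197.41 − £8,890.36 = £307.05.

£307.05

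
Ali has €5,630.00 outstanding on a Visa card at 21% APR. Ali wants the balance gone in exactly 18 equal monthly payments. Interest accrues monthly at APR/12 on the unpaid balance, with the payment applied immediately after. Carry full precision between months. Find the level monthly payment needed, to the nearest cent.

€367.33

Monthly rate r = 21%/12 = 1.75% = 0.0175.
Level-payment amortization: P = B₀·r / (1 − (1+r)^(−n)) = 5630.00·0.0175 / (1 − 1.0175^(−18)).
Denominator 1 − (1+r)^(−18) = 0.268220098.
P = 98.525 / 0.268220098 ≈ 367.33.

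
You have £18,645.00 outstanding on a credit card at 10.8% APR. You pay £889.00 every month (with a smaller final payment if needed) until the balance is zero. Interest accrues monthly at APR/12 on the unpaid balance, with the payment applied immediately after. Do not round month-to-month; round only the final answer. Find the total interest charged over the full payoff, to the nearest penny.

Monthly rate r = 10.8%/12 = 0.9% = 0.009.
Payoff takes n = ⌈−ln(1 − rB₀/P)/ln(1+r)⌉ = ⌈23.348⌉ = 24 payments; the last is £309.84.
Total paid = 23·£889.00 + £309.84 = £20,756.84.
Total interest = total paid − principal = £20,756.84 − £18,645.00 = £2,111.84.

£2,111.84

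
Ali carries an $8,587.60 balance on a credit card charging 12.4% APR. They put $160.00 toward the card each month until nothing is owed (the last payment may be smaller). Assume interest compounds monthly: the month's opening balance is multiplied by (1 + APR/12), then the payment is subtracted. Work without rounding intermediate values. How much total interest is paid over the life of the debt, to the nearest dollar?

Monthly rate r = 12.4%/12 = 1.03333% = 0.0103333.
Payoff takes n = ⌈−ln(1 − rB₀/P)/ln(1+r)⌉ = ⌈78.676⌉ = 79 payments; the last is $108.41.
Total paid = 78·$160.00 + $108.41 = $12,588.41.
Total interest = total paid − principal = $12,588.41 − $8,587.60 = $4,000.81.

$4,001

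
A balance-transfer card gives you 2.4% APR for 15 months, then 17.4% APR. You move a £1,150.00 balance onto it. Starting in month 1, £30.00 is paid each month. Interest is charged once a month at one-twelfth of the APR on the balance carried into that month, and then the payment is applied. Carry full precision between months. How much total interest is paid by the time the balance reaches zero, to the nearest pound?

£205

Promo months 1–15 at r₀ = 2.4%/12 = 0.002; months 16+ at r₁ = 17.4%/12 = 0.0145.
After month 15: iterate B ← B·(1+r₀) − £30.00 for 15 months → £728.63.
Then at r₁ with £30.00/mo: n₂ = −ln(1 − r₁·B/P)/ln(1+r₁) ≈ 30.16 → 31 more payments.
Total paid = 45·£30.00 + £4.73 = £1,354.73; interest = £1,354.73 − £1,150.00 = £204.73.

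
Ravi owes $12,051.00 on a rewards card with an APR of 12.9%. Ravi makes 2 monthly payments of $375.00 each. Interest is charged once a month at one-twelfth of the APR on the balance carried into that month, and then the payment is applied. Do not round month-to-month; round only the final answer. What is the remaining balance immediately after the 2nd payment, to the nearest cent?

Monthly rate r = 12.9%/12 = 1.075% = 0.01075.
Each month: B ← B·(1+r) − $375.00.
Month 1: interest $129.55; balance after payment $11,805.55.
Month 2: interest $126.91; balance after payment $11,557.46.

$11,557.46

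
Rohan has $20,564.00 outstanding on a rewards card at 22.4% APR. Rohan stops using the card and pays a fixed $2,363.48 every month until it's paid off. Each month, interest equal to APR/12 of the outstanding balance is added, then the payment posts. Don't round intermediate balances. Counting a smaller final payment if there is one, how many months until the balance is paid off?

Monthly rate r = 22.4%/12 = 1.86667% = 0.0186667.
Recurrence: B ← B·(1+r) − $2,363.48.
Month 1: interest $383.86; balance after payment $18,584.38.
Month 2: interest $346.91; balance after payment $16,567.81.
Closed form: n = −ln(1 − rB₀/P)/ln(1+r) = −ln(0.83759)/ln(1.01867) ≈ 9.583, so the balance reaches zero during payment 10.

10 months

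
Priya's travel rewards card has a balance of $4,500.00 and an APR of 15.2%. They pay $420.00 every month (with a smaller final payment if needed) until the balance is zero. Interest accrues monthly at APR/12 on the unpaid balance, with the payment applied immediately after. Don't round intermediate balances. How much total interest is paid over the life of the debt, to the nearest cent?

Monthly rate r = 15.2%/12 = 1.26667% = 0.0126667.
Payoff takes n = ⌈−ln(1 − rB₀/P)/ln(1+r)⌉ = ⌈11.587⌉ = 12 payments; the last is $247.35.
Total paid = 11·$420.00 + $247.35 = $4,867.35.
Total interest = total paid − principal = $4,867.35 − $4,500.00 = $367.35.

$367.35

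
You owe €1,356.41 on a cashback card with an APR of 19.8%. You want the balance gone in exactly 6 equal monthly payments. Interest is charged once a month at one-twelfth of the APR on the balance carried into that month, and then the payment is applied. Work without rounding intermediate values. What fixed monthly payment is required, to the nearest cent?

Monthly rate r = 19.8%/12 = 1.65% = 0.0165.
Level-payment amortization: P = B₀·r / (1 − (1+r)^(−n)) = 1356.41·0.0165 / (1 − 1.0165^(−6)).
Denominator 1 − (1+r)^(−6) = 0.093525269.
P = 22.3808 / 0.093525269 ≈ 239.30.

€239.30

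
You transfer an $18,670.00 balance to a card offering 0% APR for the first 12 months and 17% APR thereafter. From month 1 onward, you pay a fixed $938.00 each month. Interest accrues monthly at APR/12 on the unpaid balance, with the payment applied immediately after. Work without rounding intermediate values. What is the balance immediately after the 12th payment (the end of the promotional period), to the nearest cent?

Promo months 1–12 at r₀ = 0%/12 = 0; months 13+ at r₁ = 17%/12 = 0.0141667.
After month 12 (no interest yet): B = $18,670.00 − 12·$938.00 = $7,414.00.

$7,414.00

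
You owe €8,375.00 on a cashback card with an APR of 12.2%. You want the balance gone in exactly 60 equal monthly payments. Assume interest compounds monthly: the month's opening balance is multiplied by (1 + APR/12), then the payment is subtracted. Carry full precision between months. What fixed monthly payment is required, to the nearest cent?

Monthly rate r = 12.2%/12 = 1.01667% = 0.0101667.
Level-payment amortization: P = B₀·r / (1 − (1+r)^(−n)) = 8375.00·0.0101667 / (1 − 1.01017^(−60)).
Denominator 1 − (1+r)^(−60) = 0.454973044.
P = 85.1458 / 0.454973044 ≈ 187.14.

€187.14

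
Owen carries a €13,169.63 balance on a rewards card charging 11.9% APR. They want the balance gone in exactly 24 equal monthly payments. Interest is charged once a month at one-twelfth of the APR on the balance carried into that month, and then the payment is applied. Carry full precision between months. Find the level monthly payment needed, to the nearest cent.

€619.33

Monthly rate r = 11.9%/12 = 0.991667% = 0.00991667.
Level-payment amortization: P = B₀·r / (1 − (1+r)^(−n)) = 13169.63·0.00991667 / (1 − 1.00992^(−24)).
Denominator 1 − (1+r)^(−24) = 0.210872726.
P = 130.599 / 0.210872726 ≈ 619.33.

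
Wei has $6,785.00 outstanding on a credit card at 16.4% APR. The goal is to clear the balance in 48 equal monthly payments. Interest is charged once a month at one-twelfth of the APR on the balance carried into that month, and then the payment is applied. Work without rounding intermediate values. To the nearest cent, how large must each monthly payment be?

Monthly rate r = 16.4%/12 = 1.36667% = 0.0136667.
Level-payment amortization: P = B₀·r / (1 − (1+r)^(−n)) = 6785.00·0.0136667 / (1 − 1.01367^(−48)).
Denominator 1 − (1+r)^(−48) = 0.478766813.
P = 92.7283 / 0.478766813 ≈ 193.68.

$193.68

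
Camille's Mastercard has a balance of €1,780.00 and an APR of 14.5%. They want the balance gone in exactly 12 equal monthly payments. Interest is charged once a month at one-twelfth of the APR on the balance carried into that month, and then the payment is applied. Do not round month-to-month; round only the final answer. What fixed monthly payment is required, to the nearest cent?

€160.24

Monthly rate r = 14.5%/12 = 1.20833% = 0.0120833.
Level-payment amortization: P = B₀·r / (1 − (1+r)^(−n)) = 1780.00·0.0120833 / (1 − 1.01208^(−12)).
Denominator 1 − (1+r)^(−12) = 0.134225634.
P = 21.5083 / 0.134225634 ≈ 160.24.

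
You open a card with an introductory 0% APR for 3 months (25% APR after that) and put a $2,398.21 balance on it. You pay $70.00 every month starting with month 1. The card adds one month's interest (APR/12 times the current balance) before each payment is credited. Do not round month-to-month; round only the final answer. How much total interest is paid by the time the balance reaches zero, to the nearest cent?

Promo months 1–3 at r₀ = 0%/12 = 0; months 4+ at r₁ = 25%/12 = 0.0208333.
After month 3 (no interest yet): B = $2,398.21 − 3·$70.00 = $2,188.21.
Then at r₁ with $70.00/mo: n₂ = −ln(1 − r₁·B/P)/ln(1+r₁) ≈ 51.09 → 52 more payments.
Total paid = 54·$70.00 + $6.25 = $3,786.25; interest = $3,786.25 − $2,398.21 = $1,388.04.

$1,388.04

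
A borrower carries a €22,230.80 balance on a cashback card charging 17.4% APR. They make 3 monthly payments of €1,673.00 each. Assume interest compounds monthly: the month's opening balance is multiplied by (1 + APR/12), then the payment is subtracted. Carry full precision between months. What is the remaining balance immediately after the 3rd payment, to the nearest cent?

Monthly rate r = 17.4%/12 = 1.45% = 0.0145.
Each month: B ← B·(1+r) − €1,673.00.
Month 1: interest €322.35; balance after payment €20,880.15.
Month 2: interest €302.76; balance after payment €19,509.91.
Month 3: interest €282.89; balance after payment €18,119.80.

€18,119.80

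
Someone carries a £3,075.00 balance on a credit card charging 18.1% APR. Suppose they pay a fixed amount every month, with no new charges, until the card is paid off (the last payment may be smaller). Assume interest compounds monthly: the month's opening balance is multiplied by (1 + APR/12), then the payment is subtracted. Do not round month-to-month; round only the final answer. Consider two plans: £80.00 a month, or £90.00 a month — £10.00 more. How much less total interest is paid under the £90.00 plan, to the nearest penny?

Monthly rate r = 18.1%/12 = 1.50833% = 0.0150833.
At £80.00/mo: n = ⌈−ln(1 − rB₀/P)/ln(1+r)⌉ = 58 payments (last £72.79); total interest = total paid − £3,075.00 = £1,557.79.
At £90.00/mo: 49 payments (last £34.60); total interest £1,279.60.
Interest saved = £1,557.79 − £1,279.60 = £278.19.

£278.19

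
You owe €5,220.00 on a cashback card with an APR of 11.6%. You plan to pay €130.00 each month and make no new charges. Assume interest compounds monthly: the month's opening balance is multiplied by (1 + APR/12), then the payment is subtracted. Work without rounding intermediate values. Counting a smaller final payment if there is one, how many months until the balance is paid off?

Monthly rate r = 11.6%/12 = 0.966667% = 0.00966667.
Recurrence: B ← B·(1+r) − €130.00.
Month 1: interest €50.46; balance after payment €5,140.46.
Month 2: interest €49.69; balance after payment €5,060.15.
Closed form: n = −ln(1 − rB₀/P)/ln(1+r) = −ln(0.61185)/ln(1.00967) ≈ 51.067, so the balance reaches zero during payment 52.

52 months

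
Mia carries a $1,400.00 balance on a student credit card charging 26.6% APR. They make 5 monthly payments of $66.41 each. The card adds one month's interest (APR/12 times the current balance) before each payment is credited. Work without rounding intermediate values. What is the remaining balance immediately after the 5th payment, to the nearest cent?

$1,215.10

Monthly rate r = 26.6%/12 = 2.21667% = 0.0221667.
Each month: B ← B·(1+r) − $66.41.
Month 1: interest $31.03; balance after payment $1,364.62.
Month 2: interest $30.25; balance after payment $1,328.46.
Month 3: interest $29.45; balance after payment $1,291.50.
Month 4: interest $28.63; balance after payment $1,253.72.
Month 5: interest $27.79; balance after payment $1,215.10.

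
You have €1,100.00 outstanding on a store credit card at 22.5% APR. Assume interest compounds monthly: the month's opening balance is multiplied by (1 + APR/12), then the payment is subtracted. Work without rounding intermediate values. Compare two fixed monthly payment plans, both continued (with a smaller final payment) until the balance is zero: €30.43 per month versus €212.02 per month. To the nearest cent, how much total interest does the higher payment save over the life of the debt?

€686.66

Monthly rate r = 22.5%/12 = 1.875% = 0.01875.
At €30.43/mo: n = ⌈−ln(1 − rB₀/P)/ln(1+r)⌉ = 61 payments (last €29.42); total interest = total paid − €1,100.00 = €755.22.
At €212.02/mo: 6 payments (last €108.46); total interest €68.56.
Interest saved = €755.22 − €68.56 = €686.66.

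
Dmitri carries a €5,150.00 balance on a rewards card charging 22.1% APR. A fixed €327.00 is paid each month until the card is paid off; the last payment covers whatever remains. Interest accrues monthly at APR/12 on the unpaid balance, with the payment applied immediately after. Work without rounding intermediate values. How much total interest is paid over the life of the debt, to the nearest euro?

€989

Monthly rate r = 22.1%/12 = 1.84167% = 0.0184167.
Payoff takes n = ⌈−ln(1 − rB₀/P)/ln(1+r)⌉ = ⌈18.771⌉ = 19 payments; the last is €252.71.
Total paid = 18·€327.00 + €252.71 = €6,138.71.
Total interest = total paid − principal = €6,138.71 − €5,150.00 = €988.71.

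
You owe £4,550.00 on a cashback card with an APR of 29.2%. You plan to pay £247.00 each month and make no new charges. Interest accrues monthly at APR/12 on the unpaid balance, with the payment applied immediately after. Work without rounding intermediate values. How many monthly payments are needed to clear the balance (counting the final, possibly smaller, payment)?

25 payments

Monthly rate r = 29.2%/12 = 2.43333% = 0.0243333.
Recurrence: B ← B·(1+r) − £247.00.
Month 1: interest £110.72; balance after payment £4,413.72.
Month 2: interest £107.40; balance after payment £4,274.12.
Closed form: n = −ln(1 − rB₀/P)/ln(1+r) = −ln(0.55175)/ln(1.02433) ≈ 24.734, so the balance reaches zero during payment 25.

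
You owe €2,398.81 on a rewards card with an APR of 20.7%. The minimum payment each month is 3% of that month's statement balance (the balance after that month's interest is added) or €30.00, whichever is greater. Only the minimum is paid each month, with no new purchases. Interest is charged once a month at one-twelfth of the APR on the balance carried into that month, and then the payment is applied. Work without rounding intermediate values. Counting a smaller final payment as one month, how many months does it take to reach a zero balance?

Monthly rate r = 20.7%/12 = 1.725% = 0.01725.
While 3% of the post-interest balance exceeds €30.00, each month B ← (B·(1+r))·(1 − 0.03), i.e. B shrinks by the factor (1+r)·0.97 = 0.98673.
This holds for months 1–67. Entering month 68 the balance is €980.30; 3% of the post-interest balance is now below €30.00, so the flat €30.00 minimum applies from here.
From month 68 a fixed €30.00 at rate r clears €980.30 in 49 more payments. Total: 67 + 49 = 116 months.

116 months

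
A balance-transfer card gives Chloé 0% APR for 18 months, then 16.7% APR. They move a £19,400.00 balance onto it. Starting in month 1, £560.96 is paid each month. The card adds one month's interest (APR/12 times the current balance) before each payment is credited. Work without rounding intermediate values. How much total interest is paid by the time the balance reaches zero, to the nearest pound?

Promo months 1–18 at r₀ = 0%/12 = 0; months 19+ at r₁ = 16.7%/12 = 0.0139167.
After month 18 (no interest yet): B = £19,400.00 − 18·£560.96 = £9,302.72.
Then at r₁ with £560.96/mo: n₂ = −ln(1 − r₁·B/P)/ln(1+r₁) ≈ 18.99 → 19 more payments.
Total paid = 36·£560.96 + £552.70 = £20,747.26; interest = £20,747.26 − £19,400.00 = £1,347.26.

£1,347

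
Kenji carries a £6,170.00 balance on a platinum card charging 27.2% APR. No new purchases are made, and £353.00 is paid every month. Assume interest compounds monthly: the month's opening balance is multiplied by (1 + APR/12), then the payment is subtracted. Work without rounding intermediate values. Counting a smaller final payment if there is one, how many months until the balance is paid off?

Monthly rate r = 27.2%/12 = 2.26667% = 0.0226667.
Recurrence: B ← B·(1+r) − £353.00.
Month 1: interest £139.85; balance after payment £5,956.85.
Month 2: interest £135.02; balance after payment £5,738.88.
Closed form: n = −ln(1 − rB₀/P)/ln(1+r) = −ln(0.60381)/ln(1.02267) ≈ 22.508, so the balance reaches zero during payment 23.

23 payments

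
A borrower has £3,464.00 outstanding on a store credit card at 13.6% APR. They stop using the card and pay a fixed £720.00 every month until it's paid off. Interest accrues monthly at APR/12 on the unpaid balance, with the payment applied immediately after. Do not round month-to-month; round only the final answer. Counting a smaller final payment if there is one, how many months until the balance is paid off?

Monthly rate r = 13.6%/12 = 1.13333% = 0.0113333.
Recurrence: B ← B·(1+r) − £720.00.
Month 1: interest £39.26; balance after payment £2,783.26.
Month 2: interest £31.54; balance after payment £2,094.80.
Month 3: interest £23.74; balance after payment £1,398.54.
Month 4: interest £15.85; balance after payment £694.39.
Month 5: interest £7.87; balance after payment £0.00.

5 payments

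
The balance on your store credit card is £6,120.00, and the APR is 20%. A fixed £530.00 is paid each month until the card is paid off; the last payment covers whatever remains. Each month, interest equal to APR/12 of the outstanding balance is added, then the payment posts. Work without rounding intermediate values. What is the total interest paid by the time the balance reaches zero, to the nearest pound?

Monthly rate r = 20%/12 = 1.66667% = 0.0166667.
Payoff takes n = ⌈−ln(1 − rB₀/P)/ln(1+r)⌉ = ⌈12.932⌉ = 13 payments; the last is £494.14.
Total paid = 12·£530.00 + £494.14 = £6,854.14.
Total interest = total paid − principal = £6,854.14 − £6,120.00 = £734.14.

£734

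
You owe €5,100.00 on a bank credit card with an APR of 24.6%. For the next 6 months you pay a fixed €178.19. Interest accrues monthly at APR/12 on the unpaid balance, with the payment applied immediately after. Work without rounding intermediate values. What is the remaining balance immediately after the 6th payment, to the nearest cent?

Monthly rate r = 24.6%/12 = 2.05% = 0.0205.
Each month: B ← B·(1+r) − €178.19.
Month 1: interest €104.55; balance after payment €5,026.36.
Month 2: interest €103.04; balance after payment €4,951.21.
Month 3: interest €101.50; balance after payment €4,874.52.
Month 4: interest €99.93; balance after payment €4,796.26.
Month 5: interest €98.32; balance after payment €4,716.39.
Month 6: interest €96.69; balance after payment €4,634.89.

€4,634.89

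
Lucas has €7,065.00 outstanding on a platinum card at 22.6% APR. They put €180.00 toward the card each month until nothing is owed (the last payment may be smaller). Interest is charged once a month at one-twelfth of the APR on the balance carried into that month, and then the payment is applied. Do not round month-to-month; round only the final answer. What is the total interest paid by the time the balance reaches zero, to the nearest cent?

Monthly rate r = 22.6%/12 = 1.88333% = 0.0188333.
Payoff takes n = ⌈−ln(1 − rB₀/P)/ln(1+r)⌉ = ⌈72.035⌉ = 73 payments; the last is €6.27.
Total paid = 72·€180.00 + €6.27 = €12,966.27.
Total interest = total paid − principal = €12,966.27 − €7,065.00 = €5,901.27.

€5,901.27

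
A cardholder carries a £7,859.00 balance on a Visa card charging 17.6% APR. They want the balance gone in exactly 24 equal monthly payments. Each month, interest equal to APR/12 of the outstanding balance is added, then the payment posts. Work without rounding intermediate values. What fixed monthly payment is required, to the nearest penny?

Monthly rate r = 17.6%/12 = 1.46667% = 0.0146667.
Level-payment amortization: P = B₀·r / (1 − (1+r)^(−n)) = 7859.00·0.0146667 / (1 − 1.01467^(−24)).
Denominator 1 − (1+r)^(−24) = 0.294919735.
P = 115.265 / 0.294919735 ≈ 390.84.

£390.84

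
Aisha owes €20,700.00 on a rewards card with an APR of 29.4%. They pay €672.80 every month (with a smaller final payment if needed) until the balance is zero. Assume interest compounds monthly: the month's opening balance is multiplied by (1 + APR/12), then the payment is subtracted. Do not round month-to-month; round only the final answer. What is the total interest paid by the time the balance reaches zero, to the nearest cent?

€18,259.14

Monthly rate r = 29.4%/12 = 2.45% = 0.0245.
Payoff takes n = ⌈−ln(1 − rB₀/P)/ln(1+r)⌉ = ⌈57.905⌉ = 58 payments; the last is €609.54.
Total paid = 57·€672.80 + €609.54 = €38,959.14.
Total interest = total paid − principal = €38,959.14 − €20,700.00 = €18,259.14.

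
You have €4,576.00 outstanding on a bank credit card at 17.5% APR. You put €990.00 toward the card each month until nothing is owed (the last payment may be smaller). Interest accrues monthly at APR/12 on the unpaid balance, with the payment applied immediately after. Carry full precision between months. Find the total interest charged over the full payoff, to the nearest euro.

Monthly rate r = 17.5%/12 = 1.45833% = 0.0145833.
Payoff takes n = ⌈−ln(1 − rB₀/P)/ln(1+r)⌉ = ⌈4.820⌉ = 5 payments; the last is €813.05.
Total paid = 4·€990.00 + €813.05 = €4,773.05.
Total interest = total paid − principal = €4,773.05 − €4,576.00 = €197.05.

€197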